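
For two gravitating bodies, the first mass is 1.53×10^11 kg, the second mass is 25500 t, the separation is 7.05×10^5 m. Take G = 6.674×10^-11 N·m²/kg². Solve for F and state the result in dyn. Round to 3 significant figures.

From Newton's law of gravitation: F = Gm₁m₂/r².
m₁ = 1.53×10^11 kg; m₂ = 25500 t = 2.550×10^7 kg; r = 7.05×10^5 m; G = 6.674×10^-11 N·m²/kg².
F = 5.239×10^-4 N
5.239×10^-4 N × (1 dyn / 1.000×10^-5 N) = 52.39 dyn

52.4 dyn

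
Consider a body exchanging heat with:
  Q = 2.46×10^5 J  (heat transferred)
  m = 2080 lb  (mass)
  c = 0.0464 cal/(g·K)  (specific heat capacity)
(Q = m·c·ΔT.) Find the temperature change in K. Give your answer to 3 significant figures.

Rearranging: ΔT = Q/(m·c).
Q = 2.46×10^5 J; m = 2080 lb = 943.5 kg; c = 0.0464 cal/(g·K) = 194.1 J/(kg·K).
ΔT = 1.343 K

1.34 K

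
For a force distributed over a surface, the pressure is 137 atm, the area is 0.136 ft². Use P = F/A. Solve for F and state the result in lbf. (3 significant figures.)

Rearranging P = F/A for F: F = P·A.
P = 137 atm = 1.388×10^7 Pa; A = 0.136 ft² = 0.01263 m².
F = 1.754×10^5 N  (the unit combination reduces to kg·m/s² = N)
1.754×10^5 N × (1 lbf / 4.448 N) = 39429 lbf

39400 lbf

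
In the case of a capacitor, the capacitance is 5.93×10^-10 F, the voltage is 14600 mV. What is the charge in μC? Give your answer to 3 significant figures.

Rearranging C = Q/V for Q: Q = CV.
C = 5.93×10^-10 F; V = 14600 mV = 14.60 V.
Q = 8.658×10^-9 C
8.658×10^-9 C × (1 μC / 1.000×10^-6 C) = 0.008658 μC

0.00866 μC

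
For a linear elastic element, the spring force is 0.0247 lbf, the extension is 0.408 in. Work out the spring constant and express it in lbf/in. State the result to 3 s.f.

0.0605 lbf/in

Rearranging F = k·x for k: k = F/x.
F = 0.0247 lbf = 0.1099 N; x = 0.408 in = 0.01036 m.
k = 10.60 N/m
10.60 N/m × (1 lbf/in / 175.1 N/m) = 0.06054 lbf/in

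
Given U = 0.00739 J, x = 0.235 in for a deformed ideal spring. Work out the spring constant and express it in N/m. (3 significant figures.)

Solving U = ½k·x² for k: k = 2U/x².
U = 0.00739 J; x = 0.235 in = 0.005969 m.
k = 414.8 N/m

415 N/m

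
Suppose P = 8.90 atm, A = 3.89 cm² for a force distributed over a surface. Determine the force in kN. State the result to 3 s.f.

0.351 kN

Solving P = F/A for F: F = P·A.
P = 8.90 atm = 9.018×10^5 Pa; A = 3.89 cm² = 3.890×10^-4 m².
F = 350.8 N
350.8 N × (1 kN / 1000 N) = 0.3508 kN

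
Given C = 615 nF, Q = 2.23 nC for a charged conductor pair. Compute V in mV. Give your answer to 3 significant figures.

3.63 mV

Solving C = Q/V for V: V = Q/C.
C = 615 nF = 6.150×10^-7 F; Q = 2.23 nC = 2.230×10^-9 C.
V = 0.003626 V
0.003626 V × (1 mV / 0.001000 V) = 3.626 mV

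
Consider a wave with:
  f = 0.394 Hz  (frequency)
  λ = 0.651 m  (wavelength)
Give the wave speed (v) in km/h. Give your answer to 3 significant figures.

0.923 km/h

Directly: v = fλ.
f = 0.394 Hz; λ = 0.651 m.
v = 0.2565 m/s
0.2565 m/s × (1 km/h / 0.2778 m/s) = 0.9234 km/h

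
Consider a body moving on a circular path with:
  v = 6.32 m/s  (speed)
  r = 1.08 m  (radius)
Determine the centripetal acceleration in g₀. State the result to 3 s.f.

3.77 g₀

a is given directly by: a = v²/r.
v = 6.32 m/s; r = 1.08 m.
a = 36.98 m/s²
36.98 m/s² × (1 g₀ / 9.807 m/s²) = 3.771 g₀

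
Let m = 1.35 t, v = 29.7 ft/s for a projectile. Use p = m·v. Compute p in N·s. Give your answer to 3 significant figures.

p is given directly by: p = mv.
m = 1.35 t = 1350 kg; v = 29.7 ft/s = 9.053 m/s.
p = 12221 kg·m/s
Since 1 N·s = 1 kg·m/s, 12221 N·s.

12200 N·s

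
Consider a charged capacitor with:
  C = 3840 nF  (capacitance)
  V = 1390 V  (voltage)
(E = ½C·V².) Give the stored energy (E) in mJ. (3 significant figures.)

E is given directly by: E = ½CV².
C = 3840 nF = 3.840×10^-6 F; V = 1390 V.
E = 3.710 J
3.710 J × (1 mJ / 0.001000 J) = 3710 mJ

3710 mJ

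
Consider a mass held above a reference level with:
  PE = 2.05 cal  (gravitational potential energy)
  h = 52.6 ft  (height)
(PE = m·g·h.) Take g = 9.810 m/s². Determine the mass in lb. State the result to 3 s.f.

Solving PE = m·g·h for m: m = PE/(g·h).
PE = 2.05 cal = 8.577 J; h = 52.6 ft = 16.03 m; g = 9.810 m/s².
m = 0.05454 kg
0.05454 kg × (1 lb / 0.4536 kg) = 0.1202 lb

0.120 lb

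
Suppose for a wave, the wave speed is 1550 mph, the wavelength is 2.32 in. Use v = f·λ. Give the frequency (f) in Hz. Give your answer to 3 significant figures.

Solving v = f·λ for f: f = v/λ.
v = 1550 mph = 692.9 m/s; λ = 2.32 in = 0.05893 m.
f = 11759 Hz

11800 Hz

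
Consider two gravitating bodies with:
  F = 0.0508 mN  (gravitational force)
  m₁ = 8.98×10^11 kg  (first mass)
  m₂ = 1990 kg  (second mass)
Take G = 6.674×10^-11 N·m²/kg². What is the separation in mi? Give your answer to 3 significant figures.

From Newton's law of gravitation: r = √(G·m₁m₂/F).
F = 0.0508 mN = 5.080×10^-5 N; m₁ = 8.98×10^11 kg; m₂ = 1990 kg; G = 6.674×10^-11 N·m²/kg².
r = 48454 m
48454 m × (1 mi / 1609 m) = 30.11 mi

30.1 mi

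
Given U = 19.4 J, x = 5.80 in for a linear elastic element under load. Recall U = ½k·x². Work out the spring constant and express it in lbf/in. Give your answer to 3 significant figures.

Rearranging U = ½k·x² for k: k = 2U/x².
U = 19.4 J; x = 5.80 in = 0.1473 m.
k = 1788 N/m
1788 N/m × (1 lbf/in / 175.1 N/m) = 10.21 lbf/in

10.2 lbf/in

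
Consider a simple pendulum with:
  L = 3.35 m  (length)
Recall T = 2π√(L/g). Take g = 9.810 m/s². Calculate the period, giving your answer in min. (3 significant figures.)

0.0612 min

T is given directly by: T = 2π√(L/g).
L = 3.35 m; g = 9.810 m/s².
T = 3.672 s
3.672 s × (1 min / 60.00 s) = 0.06120 min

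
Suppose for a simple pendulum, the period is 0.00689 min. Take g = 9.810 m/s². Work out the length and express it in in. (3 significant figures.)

1.67 in

Rearranging: L = g·(T/2π)².
T = 0.00689 min = 0.4134 s; g = 9.810 m/s².
L = 0.04247 m
0.04247 m × (1 in / 0.02540 m) = 1.672 in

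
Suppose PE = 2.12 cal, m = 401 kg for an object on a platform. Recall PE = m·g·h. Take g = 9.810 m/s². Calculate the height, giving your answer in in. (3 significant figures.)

0.0888 in

Solving PE = m·g·h for h: h = PE/(m·g).
PE = 2.12 cal = 8.870 J; m = 401 kg; g = 9.810 m/s².
h = 0.002255 m
0.002255 m × (1 in / 0.02540 m) = 0.08877 in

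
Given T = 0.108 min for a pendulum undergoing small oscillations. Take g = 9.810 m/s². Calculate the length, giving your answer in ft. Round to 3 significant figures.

Solving T = 2π√(L/g) for L: L = g·(T/2π)².
T = 0.108 min = 6.480 s; g = 9.810 m/s².
L = 10.43 m
10.43 m × (1 ft / 0.3048 m) = 34.23 ft

34.2 ft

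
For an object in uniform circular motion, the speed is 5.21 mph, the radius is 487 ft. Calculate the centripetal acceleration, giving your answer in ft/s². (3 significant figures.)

0.120 ft/s²

Directly: a = v²/r.
v = 5.21 mph = 2.329 m/s; r = 487 ft = 148.4 m.
a = 0.03654 m/s²
0.03654 m/s² × (1 ft/s² / 0.3048 m/s²) = 0.1199 ft/s²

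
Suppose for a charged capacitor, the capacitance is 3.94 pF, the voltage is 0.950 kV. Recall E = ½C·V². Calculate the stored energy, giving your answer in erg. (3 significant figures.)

Directly: E = ½CV².
C = 3.94 pF = 3.940×10^-12 F; V = 0.950 kV = 950.0 V.
E = 1.778×10^-6 J
1.778×10^-6 J × (1 erg / 1.000×10^-7 J) = 17.78 erg

17.8 erg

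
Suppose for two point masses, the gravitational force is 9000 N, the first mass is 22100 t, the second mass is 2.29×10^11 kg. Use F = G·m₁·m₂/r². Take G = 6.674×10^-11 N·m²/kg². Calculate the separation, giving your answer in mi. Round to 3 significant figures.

0.120 mi

Rearranging F = G·m₁·m₂/r² for r: r = √(G·m₁m₂/F).
F = 9000 N; m₁ = 22100 t = 2.210×10^7 kg; m₂ = 2.29×10^11 kg; G = 6.674×10^-11 N·m²/kg².
r = 193.7 m
193.7 m × (1 mi / 1609 m) = 0.1204 mi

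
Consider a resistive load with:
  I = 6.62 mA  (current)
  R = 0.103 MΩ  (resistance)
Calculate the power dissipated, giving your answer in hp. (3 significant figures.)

P is given directly by: P = I²R.
I = 6.62 mA = 0.006620 A; R = 0.103 MΩ = 1.030×10^5 Ω.
P = 4.514 W
4.514 W × (1 hp / 745.7 W) = 0.006053 hp

0.00605 hp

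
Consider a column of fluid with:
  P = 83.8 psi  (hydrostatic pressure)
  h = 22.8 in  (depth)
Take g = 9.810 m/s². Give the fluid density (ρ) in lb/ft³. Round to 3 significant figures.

6350 lb/ft³

Solving P = ρ·g·h for ρ: ρ = P/(g·h).
P = 83.8 psi = 5.778×10^5 Pa; h = 22.8 in = 0.5791 m; g = 9.810 m/s².
ρ = 1.017×10^5 kg/m³
1.017×10^5 kg/m³ × (1 lb/ft³ / 16.02 kg/m³) = 6349 lb/ft³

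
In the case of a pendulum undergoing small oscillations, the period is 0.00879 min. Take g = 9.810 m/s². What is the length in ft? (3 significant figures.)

Rearranging: L = g·(T/2π)².
T = 0.00879 min = 0.5274 s; g = 9.810 m/s².
L = 0.06912 m
0.06912 m × (1 ft / 0.3048 m) = 0.2268 ft

0.227 ft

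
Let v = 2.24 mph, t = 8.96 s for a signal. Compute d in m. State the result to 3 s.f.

Rearranging v = d/t for d: d = v·t.
v = 2.24 mph = 1.001 m/s; t = 8.96 s.
d = 8.972 m

8.97 m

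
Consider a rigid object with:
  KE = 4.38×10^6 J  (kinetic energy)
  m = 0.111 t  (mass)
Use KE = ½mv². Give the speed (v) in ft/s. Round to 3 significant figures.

Solving KE = ½mv² for v: v = √(2·KE/m).
KE = 4.38×10^6 J; m = 0.111 t = 111.0 kg.
v = 280.9 m/s
280.9 m/s × (1 ft/s / 0.3048 m/s) = 921.7 ft/s

922 ft/s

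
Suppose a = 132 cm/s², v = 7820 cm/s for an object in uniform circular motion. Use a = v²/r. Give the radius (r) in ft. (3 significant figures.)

Rearranging: r = v²/a.
a = 132 cm/s² = 1.320 m/s²; v = 7820 cm/s = 78.20 m/s.
r = 4633 m
4633 m × (1 ft / 0.3048 m) = 15199 ft

15200 ft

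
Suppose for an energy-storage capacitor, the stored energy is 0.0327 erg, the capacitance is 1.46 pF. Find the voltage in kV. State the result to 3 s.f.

Rearranging: V = √(2E/C).
E = 0.0327 erg = 3.270×10^-9 J; C = 1.46 pF = 1.460×10^-12 F.
V = 66.93 V
66.93 V × (1 kV / 1000 V) = 0.06693 kV

0.0669 kV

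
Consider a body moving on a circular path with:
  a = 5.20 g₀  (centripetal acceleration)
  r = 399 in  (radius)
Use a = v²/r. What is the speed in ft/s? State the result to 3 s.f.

Rearranging a = v²/r for v: v = √(a·r).
a = 5.20 g₀ = 50.99 m/s²; r = 399 in = 10.13 m.
v = 22.73 m/s
22.73 m/s × (1 ft/s / 0.3048 m/s) = 74.58 ft/s

74.6 ft/s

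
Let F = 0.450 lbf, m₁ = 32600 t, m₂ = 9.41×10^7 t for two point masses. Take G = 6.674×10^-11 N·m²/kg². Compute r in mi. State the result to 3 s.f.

6.28 mi

Rearranging F = G·m₁·m₂/r² for r: r = √(G·m₁m₂/F).
F = 0.450 lbf = 2.002 N; m₁ = 32600 t = 3.260×10^7 kg; m₂ = 9.41×10^7 t = 9.410×10^10 kg; G = 6.674×10^-11 N·m²/kg².
r = 10113 m
10113 m × (1 mi / 1609 m) = 6.284 mi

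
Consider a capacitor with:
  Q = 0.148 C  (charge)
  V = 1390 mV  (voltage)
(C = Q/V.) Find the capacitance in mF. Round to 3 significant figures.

106 mF

Directly: C = Q/V.
Q = 0.148 C; V = 1390 mV = 1.390 V.
C = 0.1065 F
0.1065 F × (1 mF / 0.001000 F) = 106.5 mF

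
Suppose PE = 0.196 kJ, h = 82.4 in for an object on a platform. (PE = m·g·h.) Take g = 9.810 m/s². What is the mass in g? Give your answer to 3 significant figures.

9550 g

Rearranging PE = m·g·h for m: m = PE/(g·h).
PE = 0.196 kJ = 196.0 J; h = 82.4 in = 2.093 m; g = 9.810 m/s².
m = 9.546 kg
9.546 kg × (1 g / 0.001000 kg) = 9546 g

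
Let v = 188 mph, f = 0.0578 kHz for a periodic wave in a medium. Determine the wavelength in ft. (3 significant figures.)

4.77 ft

Rearranging v = f·λ for λ: λ = v/f.
v = 188 mph = 84.04 m/s; f = 0.0578 kHz = 57.80 Hz.
λ = 1.454 m
1.454 m × (1 ft / 0.3048 m) = 4.770 ft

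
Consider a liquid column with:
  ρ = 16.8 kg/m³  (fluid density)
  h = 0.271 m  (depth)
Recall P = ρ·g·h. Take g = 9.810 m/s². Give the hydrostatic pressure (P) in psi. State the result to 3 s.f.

Directly: P = ρgh.
ρ = 16.8 kg/m³; h = 0.271 m; g = 9.810 m/s².
P = 44.66 Pa
44.66 Pa × (1 psi / 6895 Pa) = 0.006478 psi

0.00648 psi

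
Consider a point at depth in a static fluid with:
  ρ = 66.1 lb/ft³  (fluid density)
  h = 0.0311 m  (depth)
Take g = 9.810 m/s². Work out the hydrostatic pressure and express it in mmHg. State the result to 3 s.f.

P is given directly by: P = ρgh.
ρ = 66.1 lb/ft³ = 1059 kg/m³; h = 0.0311 m; g = 9.810 m/s².
P = 323.0 Pa
323.0 Pa × (1 mmHg / 133.3 Pa) = 2.423 mmHg

2.42 mmHg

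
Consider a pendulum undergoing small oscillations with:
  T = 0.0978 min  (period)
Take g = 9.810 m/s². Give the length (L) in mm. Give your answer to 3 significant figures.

8560 mm

Solving T = 2π√(L/g) for L: L = g·(T/2π)².
T = 0.0978 min = 5.868 s; g = 9.810 m/s².
L = 8.556 m
8.556 m × (1 mm / 0.001000 m) = 8556 mm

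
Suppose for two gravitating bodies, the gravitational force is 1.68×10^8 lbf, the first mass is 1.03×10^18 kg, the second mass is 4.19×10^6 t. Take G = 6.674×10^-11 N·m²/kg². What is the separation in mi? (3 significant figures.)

From Newton's law of gravitation: r = √(G·m₁m₂/F).
F = 1.68×10^8 lbf = 7.473×10^8 N; m₁ = 1.03×10^18 kg; m₂ = 4.19×10^6 t = 4.190×10^9 kg; G = 6.674×10^-11 N·m²/kg².
r = 19632 m
19632 m × (1 mi / 1609 m) = 12.20 mi

12.2 mi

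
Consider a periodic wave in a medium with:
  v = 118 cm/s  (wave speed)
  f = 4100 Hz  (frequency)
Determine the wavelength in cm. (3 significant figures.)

0.0288 cm

Solving v = f·λ for λ: λ = v/f.
v = 118 cm/s = 1.180 m/s; f = 4100 Hz.
λ = 2.878×10^-4 m
2.878×10^-4 m × (1 cm / 0.01000 m) = 0.02878 cm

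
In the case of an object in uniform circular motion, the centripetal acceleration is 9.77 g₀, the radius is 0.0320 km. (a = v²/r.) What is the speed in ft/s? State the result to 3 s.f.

182 ft/s

Rearranging: v = √(a·r).
a = 9.77 g₀ = 95.81 m/s²; r = 0.0320 km = 32.00 m.
v = 55.37 m/s
55.37 m/s × (1 ft/s / 0.3048 m/s) = 181.7 ft/s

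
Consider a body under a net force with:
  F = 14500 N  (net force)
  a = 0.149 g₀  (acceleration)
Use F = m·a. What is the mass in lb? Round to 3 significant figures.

21900 lb

Rearranging F = m·a for m: m = F/a.
F = 14500 N; a = 0.149 g₀ = 1.461 m/s².
m = 9923 kg
9923 kg × (1 lb / 0.4536 kg) = 21877 lb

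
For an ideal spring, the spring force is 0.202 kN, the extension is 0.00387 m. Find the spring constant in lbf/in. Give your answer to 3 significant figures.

298 lbf/in

Rearranging F = k·x for k: k = F/x.
F = 0.202 kN = 202.0 N; x = 0.00387 m.
k = 52196 N/m
52196 N/m × (1 lbf/in / 175.1 N/m) = 298.0 lbf/in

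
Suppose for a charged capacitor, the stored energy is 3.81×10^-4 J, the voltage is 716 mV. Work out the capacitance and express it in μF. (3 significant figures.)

Rearranging: C = 2E/V².
E = 3.81×10^-4 J; V = 716 mV = 0.7160 V.
C = 0.001486 F
0.001486 F × (1 μF / 1.000×10^-6 F) = 1486 μF

1490 μF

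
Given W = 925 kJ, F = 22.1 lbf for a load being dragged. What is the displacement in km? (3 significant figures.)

Rearranging: d = W/F.
W = 925 kJ = 9.250×10^5 J; F = 22.1 lbf = 98.31 N.
d = 9409 m
9409 m × (1 km / 1000 m) = 9.409 km

9.41 km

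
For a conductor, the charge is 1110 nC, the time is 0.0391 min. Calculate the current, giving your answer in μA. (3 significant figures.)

0.473 μA

Rearranging: I = q/t.
q = 1110 nC = 1.110×10^-6 C; t = 0.0391 min = 2.346 s.
I = 4.731×10^-7 A
4.731×10^-7 A × (1 μA / 1.000×10^-6 A) = 0.4731 μA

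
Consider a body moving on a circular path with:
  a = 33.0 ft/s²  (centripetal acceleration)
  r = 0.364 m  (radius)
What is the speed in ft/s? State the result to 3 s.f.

6.28 ft/s

Rearranging a = v²/r for v: v = √(a·r).
a = 33.0 ft/s² = 10.06 m/s²; r = 0.364 m.
v = 1.913 m/s
1.913 m/s × (1 ft/s / 0.3048 m/s) = 6.278 ft/s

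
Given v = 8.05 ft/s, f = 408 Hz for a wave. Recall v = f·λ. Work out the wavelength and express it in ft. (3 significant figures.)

Rearranging: λ = v/f.
v = 8.05 ft/s = 2.454 m/s; f = 408 Hz.
λ = 0.006014 m
0.006014 m × (1 ft / 0.3048 m) = 0.01973 ft

0.0197 ft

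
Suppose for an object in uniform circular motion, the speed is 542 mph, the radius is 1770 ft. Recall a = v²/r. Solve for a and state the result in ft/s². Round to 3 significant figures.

a is given directly by: a = v²/r.
v = 542 mph = 242.3 m/s; r = 1770 ft = 539.5 m.
a = 108.8 m/s²
108.8 m/s² × (1 ft/s² / 0.3048 m/s²) = 357.0 ft/s²

357 ft/s²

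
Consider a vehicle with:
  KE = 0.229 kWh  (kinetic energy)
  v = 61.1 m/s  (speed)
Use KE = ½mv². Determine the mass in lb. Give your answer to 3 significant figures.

Rearranging: m = 2·KE/v².
KE = 0.229 kWh = 8.244×10^5 J; v = 61.1 m/s.
m = 441.7 kg
441.7 kg × (1 lb / 0.4536 kg) = 973.7 lb

974 lb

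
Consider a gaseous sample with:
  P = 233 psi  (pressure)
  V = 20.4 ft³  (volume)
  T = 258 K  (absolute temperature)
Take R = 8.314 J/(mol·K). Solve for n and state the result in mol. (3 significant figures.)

433 mol

Solving PV = nRT for n: n = PV/(RT).
P = 233 psi = 1.606×10^6 Pa; V = 20.4 ft³ = 0.5777 m³; T = 258 K; R = 8.314 J/(mol·K).
n = 432.6 mol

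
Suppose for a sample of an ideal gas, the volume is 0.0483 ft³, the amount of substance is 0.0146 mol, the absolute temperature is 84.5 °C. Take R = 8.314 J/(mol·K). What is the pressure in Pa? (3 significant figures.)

31700 Pa

From the ideal-gas law: P = nRT/V.
V = 0.0483 ft³ = 0.001368 m³; n = 0.0146 mol; T = 84.5 °C = 357.6 K; R = 8.314 J/(mol·K).
P = 31742 Pa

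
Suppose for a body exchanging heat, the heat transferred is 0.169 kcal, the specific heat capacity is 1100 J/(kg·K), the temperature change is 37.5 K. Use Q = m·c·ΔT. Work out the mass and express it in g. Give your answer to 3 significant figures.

17.1 g

Rearranging Q = m·c·ΔT for m: m = Q/(c·ΔT).
Q = 0.169 kcal = 707.1 J; c = 1100 J/(kg·K); ΔT = 37.5 K.
m = 0.01714 kg
0.01714 kg × (1 g / 0.001000 kg) = 17.14 g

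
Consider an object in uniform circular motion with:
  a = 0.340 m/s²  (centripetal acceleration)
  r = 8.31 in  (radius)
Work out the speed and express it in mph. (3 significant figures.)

0.599 mph

Rearranging: v = √(a·r).
a = 0.340 m/s²; r = 8.31 in = 0.2111 m.
v = 0.2679 m/s
0.2679 m/s × (1 mph / 0.4470 m/s) = 0.5993 mph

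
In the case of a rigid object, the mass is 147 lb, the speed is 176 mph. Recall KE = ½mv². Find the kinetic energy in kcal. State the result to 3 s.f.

49.3 kcal

Directly: KE = ½mv².
m = 147 lb = 66.68 kg; v = 176 mph = 78.68 m/s.
KE = 2.064×10^5 J
2.064×10^5 J × (1 kcal / 4184 J) = 49.33 kcal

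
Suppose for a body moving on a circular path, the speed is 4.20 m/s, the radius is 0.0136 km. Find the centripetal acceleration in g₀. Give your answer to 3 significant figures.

0.132 g₀

Directly: a = v²/r.
v = 4.20 m/s; r = 0.0136 km = 13.60 m.
a = 1.297 m/s²
1.297 m/s² × (1 g₀ / 9.807 m/s²) = 0.1323 g₀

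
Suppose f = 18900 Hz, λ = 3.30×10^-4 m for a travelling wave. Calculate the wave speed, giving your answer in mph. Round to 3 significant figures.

14.0 mph

v is given directly by: v = fλ.
f = 18900 Hz; λ = 3.30×10^-4 m.
v = 6.237 m/s
6.237 m/s × (1 mph / 0.4470 m/s) = 13.95 mph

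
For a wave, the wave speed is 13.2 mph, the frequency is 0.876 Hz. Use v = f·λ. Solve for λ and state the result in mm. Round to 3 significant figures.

6740 mm

Solving v = f·λ for λ: λ = v/f.
v = 13.2 mph = 5.901 m/s; f = 0.876 Hz.
λ = 6.736 m
6.736 m × (1 mm / 0.001000 m) = 6736 mm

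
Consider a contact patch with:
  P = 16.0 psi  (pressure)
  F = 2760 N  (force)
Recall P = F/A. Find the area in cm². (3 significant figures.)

Rearranging P = F/A for A: A = F/P.
P = 16.0 psi = 1.103×10^5 Pa; F = 2760 N.
A = 0.02502 m²
0.02502 m² × (1 cm² / 1.000×10^-4 m²) = 250.2 cm²

250 cm²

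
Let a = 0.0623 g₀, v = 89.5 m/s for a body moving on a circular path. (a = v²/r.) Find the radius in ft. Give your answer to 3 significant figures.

Rearranging a = v²/r for r: r = v²/a.
a = 0.0623 g₀ = 0.6110 m/s²; v = 89.5 m/s.
r = 13111 m
13111 m × (1 ft / 0.3048 m) = 43015 ft

43000 ft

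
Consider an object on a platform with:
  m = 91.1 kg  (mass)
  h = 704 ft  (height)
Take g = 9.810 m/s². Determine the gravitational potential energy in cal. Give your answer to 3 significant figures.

45800 cal

PE is given directly by: PE = mgh.
m = 91.1 kg; h = 704 ft = 214.6 m; g = 9.810 m/s².
PE = 1.918×10^5 J
1.918×10^5 J × (1 cal / 4.184 J) = 45834 cal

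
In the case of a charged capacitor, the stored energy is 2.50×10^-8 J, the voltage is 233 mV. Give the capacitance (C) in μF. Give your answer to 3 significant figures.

0.921 μF

Rearranging: C = 2E/V².
E = 2.50×10^-8 J; V = 233 mV = 0.2330 V.
C = 9.210×10^-7 F
9.210×10^-7 F × (1 μF / 1.000×10^-6 F) = 0.9210 μF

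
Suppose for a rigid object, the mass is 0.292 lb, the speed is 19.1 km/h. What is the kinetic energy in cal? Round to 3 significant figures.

0.446 cal

KE is given directly by: KE = ½mv².
m = 0.292 lb = 0.1324 kg; v = 19.1 km/h = 5.306 m/s.
KE = 1.864 J
1.864 J × (1 cal / 4.184 J) = 0.4455 cal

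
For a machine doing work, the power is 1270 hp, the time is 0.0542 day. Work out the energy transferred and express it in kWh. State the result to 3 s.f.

Rearranging P = W/t for W: W = P·t.
P = 1270 hp = 9.470×10^5 W; t = 0.0542 day = 4683 s.
W = 4.435×10^9 J
4.435×10^9 J × (1 kWh / 3.600×10^6 J) = 1232 kWh

1230 kWh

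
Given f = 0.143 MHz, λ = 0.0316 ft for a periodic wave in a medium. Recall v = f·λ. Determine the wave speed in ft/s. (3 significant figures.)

v is given directly by: v = fλ.
f = 0.143 MHz = 1.430×10^5 Hz; λ = 0.0316 ft = 0.009632 m.
v = 1377 m/s
1377 m/s × (1 ft/s / 0.3048 m/s) = 4519 ft/s

4520 ft/s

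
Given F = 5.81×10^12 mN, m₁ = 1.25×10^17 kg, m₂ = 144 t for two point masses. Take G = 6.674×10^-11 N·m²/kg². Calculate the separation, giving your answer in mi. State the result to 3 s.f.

Solving F = G·m₁·m₂/r² for r: r = √(G·m₁m₂/F).
F = 5.81×10^12 mN = 5.810×10^9 N; m₁ = 1.25×10^17 kg; m₂ = 144 t = 1.440×10^5 kg; G = 6.674×10^-11 N·m²/kg².
r = 14.38 m
14.38 m × (1 mi / 1609 m) = 0.008935 mi

0.00893 mi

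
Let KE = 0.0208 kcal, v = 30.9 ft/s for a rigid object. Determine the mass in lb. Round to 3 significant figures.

4.33 lb

Rearranging: m = 2·KE/v².
KE = 0.0208 kcal = 87.03 J; v = 30.9 ft/s = 9.418 m/s.
m = 1.962 kg
1.962 kg × (1 lb / 0.4536 kg) = 4.326 lb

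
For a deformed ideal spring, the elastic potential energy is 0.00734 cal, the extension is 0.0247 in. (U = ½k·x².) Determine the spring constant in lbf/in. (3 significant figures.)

891 lbf/in

Rearranging: k = 2U/x².
U = 0.00734 cal = 0.03071 J; x = 0.0247 in = 6.274×10^-4 m.
k = 1.560×10^5 N/m
1.560×10^5 N/m × (1 lbf/in / 175.1 N/m) = 891.1 lbf/in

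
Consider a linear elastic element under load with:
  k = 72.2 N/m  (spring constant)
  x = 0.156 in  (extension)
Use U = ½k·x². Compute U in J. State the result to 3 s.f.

U is given directly by: U = ½kx².
k = 72.2 N/m; x = 0.156 in = 0.003962 m.
U = 5.668×10^-4 J

5.67×10^-4 J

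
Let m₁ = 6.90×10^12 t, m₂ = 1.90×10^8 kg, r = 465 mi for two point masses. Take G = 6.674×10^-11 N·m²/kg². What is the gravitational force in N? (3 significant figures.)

156 N

F is given directly by: F = Gm₁m₂/r².
m₁ = 6.90×10^12 t = 6.900×10^15 kg; m₂ = 1.90×10^8 kg; r = 465 mi = 7.483×10^5 m; G = 6.674×10^-11 N·m²/kg².
F = 156.2 N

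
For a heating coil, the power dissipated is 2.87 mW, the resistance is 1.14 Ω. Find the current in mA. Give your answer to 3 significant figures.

50.2 mA

Rearranging: I = √(P/R).
P = 2.87 mW = 0.002870 W; R = 1.14 Ω.
I = 0.05018 A
0.05018 A × (1 mA / 0.001000 A) = 50.18 mA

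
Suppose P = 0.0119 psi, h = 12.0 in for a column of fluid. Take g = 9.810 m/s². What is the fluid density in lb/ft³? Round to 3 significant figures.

1.71 lb/ft³

Solving P = ρ·g·h for ρ: ρ = P/(g·h).
P = 0.0119 psi = 82.05 Pa; h = 12.0 in = 0.3048 m; g = 9.810 m/s².
ρ = 27.44 kg/m³
27.44 kg/m³ × (1 lb/ft³ / 16.02 kg/m³) = 1.713 lb/ft³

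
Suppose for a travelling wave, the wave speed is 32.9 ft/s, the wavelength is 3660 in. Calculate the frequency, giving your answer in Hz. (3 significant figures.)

0.108 Hz

Rearranging: f = v/λ.
v = 32.9 ft/s = 10.03 m/s; λ = 3660 in = 92.96 m.
f = 0.1079 Hz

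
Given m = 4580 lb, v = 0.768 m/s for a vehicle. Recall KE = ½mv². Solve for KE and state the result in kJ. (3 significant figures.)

Directly: KE = ½mv².
m = 4580 lb = 2077 kg; v = 0.768 m/s.
KE = 612.7 J  (the unit combination reduces to kg·m²/s² = J)
612.7 J × (1 kJ / 1000 J) = 0.6127 kJ

0.613 kJ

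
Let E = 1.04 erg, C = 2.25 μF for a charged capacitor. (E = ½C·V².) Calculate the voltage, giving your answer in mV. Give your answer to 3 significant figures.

304 mV

Solving E = ½C·V² for V: V = √(2E/C).
E = 1.04 erg = 1.040×10^-7 J; C = 2.25 μF = 2.250×10^-6 F.
V = 0.3040 V  (the unit combination reduces to kg·m²/(A·s³) = V)
0.3040 V × (1 mV / 0.001000 V) = 304.0 mV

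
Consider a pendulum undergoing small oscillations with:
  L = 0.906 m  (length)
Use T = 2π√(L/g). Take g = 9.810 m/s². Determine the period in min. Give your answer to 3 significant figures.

Directly: T = 2π√(L/g).
L = 0.906 m; g = 9.810 m/s².
T = 1.909 s
1.909 s × (1 min / 60.00 s) = 0.03182 min

0.0318 min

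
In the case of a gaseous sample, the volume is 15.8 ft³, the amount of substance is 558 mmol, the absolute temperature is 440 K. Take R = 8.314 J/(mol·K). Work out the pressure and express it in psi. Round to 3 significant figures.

0.662 psi

From the ideal-gas law: P = nRT/V.
V = 15.8 ft³ = 0.4474 m³; n = 558 mmol = 0.5580 mol; T = 440 K; R = 8.314 J/(mol·K).
P = 4562 Pa  (the unit combination reduces to kg/(m·s²) = Pa)
4562 Pa × (1 psi / 6895 Pa) = 0.6617 psi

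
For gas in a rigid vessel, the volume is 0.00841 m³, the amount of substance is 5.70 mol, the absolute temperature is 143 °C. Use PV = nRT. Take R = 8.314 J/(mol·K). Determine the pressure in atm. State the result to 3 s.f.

From the ideal-gas law: P = nRT/V.
V = 0.00841 m³; n = 5.70 mol; T = 143 °C = 416.1 K; R = 8.314 J/(mol·K).
P = 2.345×10^6 Pa
2.345×10^6 Pa × (1 atm / 1.013×10^5 Pa) = 23.14 atm

23.1 atm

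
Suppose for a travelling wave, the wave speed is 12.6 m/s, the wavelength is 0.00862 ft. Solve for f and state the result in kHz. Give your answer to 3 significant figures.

Solving v = f·λ for f: f = v/λ.
v = 12.6 m/s; λ = 0.00862 ft = 0.002627 m.
f = 4796 Hz
4796 Hz × (1 kHz / 1000 Hz) = 4.796 kHz

4.80 kHz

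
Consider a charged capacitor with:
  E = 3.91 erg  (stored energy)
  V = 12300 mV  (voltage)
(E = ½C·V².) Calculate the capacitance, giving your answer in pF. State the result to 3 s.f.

5170 pF

Solving E = ½C·V² for C: C = 2E/V².
E = 3.91 erg = 3.910×10^-7 J; V = 12300 mV = 12.30 V.
C = 5.169×10^-9 F
5.169×10^-9 F × (1 pF / 1.000×10^-12 F) = 5169 pF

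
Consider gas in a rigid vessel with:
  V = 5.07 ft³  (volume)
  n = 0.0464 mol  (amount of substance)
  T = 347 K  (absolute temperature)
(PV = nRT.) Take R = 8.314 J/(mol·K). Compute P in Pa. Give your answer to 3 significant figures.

932 Pa

P is given directly by: P = nRT/V.
V = 5.07 ft³ = 0.1436 m³; n = 0.0464 mol; T = 347 K; R = 8.314 J/(mol·K).
P = 932.4 Pa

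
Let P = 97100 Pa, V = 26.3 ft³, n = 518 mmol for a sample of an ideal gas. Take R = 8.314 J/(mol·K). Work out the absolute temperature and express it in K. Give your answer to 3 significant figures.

16800 K

From the ideal-gas law: T = PV/(nR).
P = 97100 Pa; V = 26.3 ft³ = 0.7447 m³; n = 518 mmol = 0.5180 mol; R = 8.314 J/(mol·K).
T = 16791 K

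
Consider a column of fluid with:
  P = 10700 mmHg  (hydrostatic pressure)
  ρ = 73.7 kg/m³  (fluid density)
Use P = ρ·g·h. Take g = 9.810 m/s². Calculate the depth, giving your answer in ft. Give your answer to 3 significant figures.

Solving P = ρ·g·h for h: h = P/(ρ·g).
P = 10700 mmHg = 1.427×10^6 Pa; ρ = 73.7 kg/m³; g = 9.810 m/s².
h = 1973 m
1973 m × (1 ft / 0.3048 m) = 6473 ft

6470 ft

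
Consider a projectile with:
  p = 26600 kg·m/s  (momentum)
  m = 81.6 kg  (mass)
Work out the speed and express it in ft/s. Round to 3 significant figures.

1070 ft/s

Rearranging p = m·v for v: v = p/m.
p = 26600 kg·m/s; m = 81.6 kg.
v = 326.0 m/s
326.0 m/s × (1 ft/s / 0.3048 m/s) = 1069 ft/s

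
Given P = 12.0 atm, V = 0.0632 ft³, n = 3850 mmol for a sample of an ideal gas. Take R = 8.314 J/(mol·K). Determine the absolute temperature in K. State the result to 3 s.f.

68.0 K

Rearranging PV = nRT for T: T = PV/(nR).
P = 12.0 atm = 1.216×10^6 Pa; V = 0.0632 ft³ = 0.001790 m³; n = 3850 mmol = 3.850 mol; R = 8.314 J/(mol·K).
T = 67.98 K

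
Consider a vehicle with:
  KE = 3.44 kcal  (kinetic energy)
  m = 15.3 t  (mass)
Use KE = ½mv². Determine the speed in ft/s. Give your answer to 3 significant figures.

Solving KE = ½mv² for v: v = √(2·KE/m).
KE = 3.44 kcal = 14393 J; m = 15.3 t = 15300 kg.
v = 1.372 m/s
1.372 m/s × (1 ft/s / 0.3048 m/s) = 4.500 ft/s

4.50 ft/s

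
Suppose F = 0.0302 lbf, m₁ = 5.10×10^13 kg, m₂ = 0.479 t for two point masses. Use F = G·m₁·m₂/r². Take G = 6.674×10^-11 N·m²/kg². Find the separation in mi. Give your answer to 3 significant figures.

2.16 mi

From Newton's law of gravitation: r = √(G·m₁m₂/F).
F = 0.0302 lbf = 0.1343 N; m₁ = 5.10×10^13 kg; m₂ = 0.479 t = 479.0 kg; G = 6.674×10^-11 N·m²/kg².
r = 3484 m
3484 m × (1 mi / 1609 m) = 2.165 mi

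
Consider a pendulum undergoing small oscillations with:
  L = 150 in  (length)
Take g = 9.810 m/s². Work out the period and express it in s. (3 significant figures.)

3.92 s

T is given directly by: T = 2π√(L/g).
L = 150 in = 3.810 m; g = 9.810 m/s².
T = 3.916 s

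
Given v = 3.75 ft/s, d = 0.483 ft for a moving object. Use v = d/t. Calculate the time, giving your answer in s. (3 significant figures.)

Rearranging v = d/t for t: t = d/v.
v = 3.75 ft/s = 1.143 m/s; d = 0.483 ft = 0.1472 m.
t = 0.1288 s

0.129 s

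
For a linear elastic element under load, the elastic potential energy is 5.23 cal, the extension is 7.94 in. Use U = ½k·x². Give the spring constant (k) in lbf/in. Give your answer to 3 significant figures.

Rearranging: k = 2U/x².
U = 5.23 cal = 21.88 J; x = 7.94 in = 0.2017 m.
k = 1076 N/m
1076 N/m × (1 lbf/in / 175.1 N/m) = 6.144 lbf/in

6.14 lbf/in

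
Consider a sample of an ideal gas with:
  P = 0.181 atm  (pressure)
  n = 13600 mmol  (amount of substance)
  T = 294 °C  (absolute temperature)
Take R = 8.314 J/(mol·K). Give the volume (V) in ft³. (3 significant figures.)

123 ft³

Rearranging: V = nRT/P.
P = 0.181 atm = 18340 Pa; n = 13600 mmol = 13.60 mol; T = 294 °C = 567.1 K; R = 8.314 J/(mol·K).
V = 3.497 m³
3.497 m³ × (1 ft³ / 0.02832 m³) = 123.5 ft³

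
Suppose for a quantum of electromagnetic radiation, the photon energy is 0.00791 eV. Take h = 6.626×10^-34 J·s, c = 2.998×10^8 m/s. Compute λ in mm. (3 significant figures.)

Rearranging E = h·c/λ for λ: λ = hc/E.
E = 0.00791 eV = 1.267×10^-21 J; h = 6.626×10^-34 J·s; c = 2.998×10^8 m/s.
λ = 1.567×10^-4 m
1.567×10^-4 m × (1 mm / 0.001000 m) = 0.1567 mm

0.157 mm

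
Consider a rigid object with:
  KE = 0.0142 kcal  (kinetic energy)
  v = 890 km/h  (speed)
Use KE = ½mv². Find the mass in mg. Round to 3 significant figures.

1940 mg

Rearranging KE = ½mv² for m: m = 2·KE/v².
KE = 0.0142 kcal = 59.41 J; v = 890 km/h = 247.2 m/s.
m = 0.001944 kg
0.001944 kg × (1 mg / 1.000×10^-6 kg) = 1944 mg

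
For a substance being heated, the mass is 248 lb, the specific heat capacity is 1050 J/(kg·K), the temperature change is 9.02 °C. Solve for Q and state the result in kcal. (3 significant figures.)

255 kcal

Q is given directly by: Q = mcΔT.
m = 248 lb = 112.5 kg; c = 1050 J/(kg·K); ΔT = 9.02 °C = 9.020 K.
Q = 1.065×10^6 J  (the unit combination reduces to kg·m²/s² = J)
1.065×10^6 J × (1 kcal / 4184 J) = 254.6 kcal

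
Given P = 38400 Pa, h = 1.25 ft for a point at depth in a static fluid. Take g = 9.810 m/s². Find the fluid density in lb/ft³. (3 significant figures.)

641 lb/ft³

Rearranging P = ρ·g·h for ρ: ρ = P/(g·h).
P = 38400 Pa; h = 1.25 ft = 0.3810 m; g = 9.810 m/s².
ρ = 10274 kg/m³
10274 kg/m³ × (1 lb/ft³ / 16.02 kg/m³) = 641.4 lb/ft³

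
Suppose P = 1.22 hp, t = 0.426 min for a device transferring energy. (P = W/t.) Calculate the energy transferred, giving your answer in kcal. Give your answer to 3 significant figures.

Rearranging: W = P·t.
P = 1.22 hp = 909.8 W; t = 0.426 min = 25.56 s.
W = 23253 J
23253 J × (1 kcal / 4184 J) = 5.558 kcal

5.56 kcal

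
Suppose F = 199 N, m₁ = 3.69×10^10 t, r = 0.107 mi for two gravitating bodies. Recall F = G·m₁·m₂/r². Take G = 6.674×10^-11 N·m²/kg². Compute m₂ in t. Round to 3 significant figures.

From Newton's law of gravitation: m₂ = F·r²/(G·m₁).
F = 199 N; m₁ = 3.69×10^10 t = 3.690×10^13 kg; r = 0.107 mi = 172.2 m; G = 6.674×10^-11 N·m²/kg².
m₂ = 2396 kg
2396 kg × (1 t / 1000 kg) = 2.396 t

2.40 t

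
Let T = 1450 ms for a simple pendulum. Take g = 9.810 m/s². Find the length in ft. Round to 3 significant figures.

1.71 ft

Rearranging: L = g·(T/2π)².
T = 1450 ms = 1.450 s; g = 9.810 m/s².
L = 0.5225 m
0.5225 m × (1 ft / 0.3048 m) = 1.714 ft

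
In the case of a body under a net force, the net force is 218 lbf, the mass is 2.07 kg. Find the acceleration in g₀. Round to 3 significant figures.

47.8 g₀

Solving F = m·a for a: a = F/m.
F = 218 lbf = 969.7 N; m = 2.07 kg.
a = 468.5 m/s²
468.5 m/s² × (1 g₀ / 9.807 m/s²) = 47.77 g₀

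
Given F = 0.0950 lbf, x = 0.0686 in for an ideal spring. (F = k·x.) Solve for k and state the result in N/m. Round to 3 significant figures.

Rearranging: k = F/x.
F = 0.0950 lbf = 0.4226 N; x = 0.0686 in = 0.001742 m.
k = 242.5 N/m

243 N/m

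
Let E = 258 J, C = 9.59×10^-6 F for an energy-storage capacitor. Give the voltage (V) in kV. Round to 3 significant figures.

Rearranging: V = √(2E/C).
E = 258 J; C = 9.59×10^-6 F.
V = 7335 V  (the unit combination reduces to kg·m²/(A·s³) = V)
7335 V × (1 kV / 1000 V) = 7.335 kV

7.34 kV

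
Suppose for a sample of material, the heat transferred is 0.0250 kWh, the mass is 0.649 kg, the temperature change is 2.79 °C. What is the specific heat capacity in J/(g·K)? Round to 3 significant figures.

49.7 J/(g·K)

Rearranging: c = Q/(m·ΔT).
Q = 0.0250 kWh = 90000 J; m = 0.649 kg; ΔT = 2.79 °C = 2.790 K.
c = 49704 J/(kg·K)
49704 J/(kg·K) × (1 J/(g·K) / 1000 J/(kg·K)) = 49.70 J/(g·K)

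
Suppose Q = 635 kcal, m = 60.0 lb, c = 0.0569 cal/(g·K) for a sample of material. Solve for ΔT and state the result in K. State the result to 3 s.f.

410 K

Rearranging: ΔT = Q/(m·c).
Q = 635 kcal = 2.657×10^6 J; m = 60.0 lb = 27.22 kg; c = 0.0569 cal/(g·K) = 238.1 J/(kg·K).
ΔT = 410.1 K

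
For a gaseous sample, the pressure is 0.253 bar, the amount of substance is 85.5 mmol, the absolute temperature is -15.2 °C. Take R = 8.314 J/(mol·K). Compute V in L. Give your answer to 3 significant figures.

7.25 L

Solving PV = nRT for V: V = nRT/P.
P = 0.253 bar = 25300 Pa; n = 85.5 mmol = 0.08550 mol; T = -15.2 °C = 257.9 K; R = 8.314 J/(mol·K).
V = 0.007248 m³
0.007248 m³ × (1 L / 0.001000 m³) = 7.248 L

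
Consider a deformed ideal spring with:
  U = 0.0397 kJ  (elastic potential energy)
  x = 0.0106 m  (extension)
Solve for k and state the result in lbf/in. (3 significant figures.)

Rearranging: k = 2U/x².
U = 0.0397 kJ = 39.70 J; x = 0.0106 m.
k = 7.067×10^5 N/m
7.067×10^5 N/m × (1 lbf/in / 175.1 N/m) = 4035 lbf/in

4040 lbf/in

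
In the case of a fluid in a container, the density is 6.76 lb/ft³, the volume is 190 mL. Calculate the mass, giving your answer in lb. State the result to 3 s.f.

Rearranging ρ = m/V for m: m = ρV.
ρ = 6.76 lb/ft³ = 108.3 kg/m³; V = 190 mL = 1.900×10^-4 m³.
m = 0.02057 kg
0.02057 kg × (1 lb / 0.4536 kg) = 0.04536 lb

0.0454 lb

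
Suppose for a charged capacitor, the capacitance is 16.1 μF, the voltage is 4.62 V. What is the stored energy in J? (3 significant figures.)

1.72×10^-4 J

Directly: E = ½CV².
C = 16.1 μF = 1.610×10^-5 F; V = 4.62 V.
E = 1.718×10^-4 J  (the unit combination reduces to kg·m²/s² = J)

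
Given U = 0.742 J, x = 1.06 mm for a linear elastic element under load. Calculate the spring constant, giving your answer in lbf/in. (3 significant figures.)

Solving U = ½k·x² for k: k = 2U/x².
U = 0.742 J; x = 1.06 mm = 0.001060 m.
k = 1.321×10^6 N/m
1.321×10^6 N/m × (1 lbf/in / 175.1 N/m) = 7542 lbf/in

7540 lbf/in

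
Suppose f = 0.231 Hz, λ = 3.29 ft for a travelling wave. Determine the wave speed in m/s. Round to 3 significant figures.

Directly: v = fλ.
f = 0.231 Hz; λ = 3.29 ft = 1.003 m.
v = 0.2316 m/s

0.232 m/s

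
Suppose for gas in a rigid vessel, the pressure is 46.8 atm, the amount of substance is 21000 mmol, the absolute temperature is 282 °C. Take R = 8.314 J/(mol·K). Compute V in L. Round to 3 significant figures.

From the ideal-gas law: V = nRT/P.
P = 46.8 atm = 4.742×10^6 Pa; n = 21000 mmol = 21.00 mol; T = 282 °C = 555.1 K; R = 8.314 J/(mol·K).
V = 0.02044 m³
0.02044 m³ × (1 L / 0.001000 m³) = 20.44 L

20.4 L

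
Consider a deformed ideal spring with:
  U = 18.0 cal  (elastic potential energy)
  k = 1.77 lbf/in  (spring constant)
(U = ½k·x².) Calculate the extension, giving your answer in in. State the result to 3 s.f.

27.4 in

Solving U = ½k·x² for x: x = √(2U/k).
U = 18.0 cal = 75.31 J; k = 1.77 lbf/in = 310.0 N/m.
x = 0.6971 m
0.6971 m × (1 in / 0.02540 m) = 27.44 in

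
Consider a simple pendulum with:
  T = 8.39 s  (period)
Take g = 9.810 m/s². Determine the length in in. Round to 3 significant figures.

Solving T = 2π√(L/g) for L: L = g·(T/2π)².
T = 8.39 s; g = 9.810 m/s².
L = 17.49 m
17.49 m × (1 in / 0.02540 m) = 688.7 in

689 in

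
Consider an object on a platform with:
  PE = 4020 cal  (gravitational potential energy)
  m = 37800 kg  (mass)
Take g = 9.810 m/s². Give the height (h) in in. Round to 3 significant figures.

Solving PE = m·g·h for h: h = PE/(m·g).
PE = 4020 cal = 16820 J; m = 37800 kg; g = 9.810 m/s².
h = 0.04536 m
0.04536 m × (1 in / 0.02540 m) = 1.786 in

1.79 in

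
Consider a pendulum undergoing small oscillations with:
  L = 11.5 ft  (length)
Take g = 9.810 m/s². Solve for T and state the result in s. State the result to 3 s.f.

T is given directly by: T = 2π√(L/g).
L = 11.5 ft = 3.505 m; g = 9.810 m/s².
T = 3.756 s

3.76 s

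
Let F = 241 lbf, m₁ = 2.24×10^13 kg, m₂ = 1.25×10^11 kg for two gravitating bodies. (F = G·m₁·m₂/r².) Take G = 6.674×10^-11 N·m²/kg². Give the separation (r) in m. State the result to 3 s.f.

4.18×10^5 m

From Newton's law of gravitation: r = √(G·m₁m₂/F).
F = 241 lbf = 1072 N; m₁ = 2.24×10^13 kg; m₂ = 1.25×10^11 kg; G = 6.674×10^-11 N·m²/kg².
r = 4.175×10^5 m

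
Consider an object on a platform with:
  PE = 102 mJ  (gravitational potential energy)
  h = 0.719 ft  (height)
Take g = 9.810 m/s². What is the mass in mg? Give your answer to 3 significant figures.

Rearranging: m = PE/(g·h).
PE = 102 mJ = 0.1020 J; h = 0.719 ft = 0.2192 m; g = 9.810 m/s².
m = 0.04744 kg
0.04744 kg × (1 mg / 1.000×10^-6 kg) = 47445 mg

47400 mg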